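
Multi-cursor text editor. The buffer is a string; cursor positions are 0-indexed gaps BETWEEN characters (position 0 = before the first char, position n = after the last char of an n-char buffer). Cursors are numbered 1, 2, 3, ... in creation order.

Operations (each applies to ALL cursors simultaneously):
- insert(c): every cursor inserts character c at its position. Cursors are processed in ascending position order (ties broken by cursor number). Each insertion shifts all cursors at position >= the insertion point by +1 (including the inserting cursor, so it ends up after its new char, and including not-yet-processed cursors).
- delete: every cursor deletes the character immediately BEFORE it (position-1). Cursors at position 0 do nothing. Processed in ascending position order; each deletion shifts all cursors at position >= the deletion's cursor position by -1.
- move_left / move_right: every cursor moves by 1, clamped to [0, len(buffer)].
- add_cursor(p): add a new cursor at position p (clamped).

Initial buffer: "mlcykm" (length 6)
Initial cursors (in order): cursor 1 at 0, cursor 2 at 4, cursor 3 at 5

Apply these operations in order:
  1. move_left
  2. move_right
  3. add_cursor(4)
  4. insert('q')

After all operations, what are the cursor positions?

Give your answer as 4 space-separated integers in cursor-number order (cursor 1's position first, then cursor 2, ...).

Answer: 2 7 9 7

Derivation:
After op 1 (move_left): buffer="mlcykm" (len 6), cursors c1@0 c2@3 c3@4, authorship ......
After op 2 (move_right): buffer="mlcykm" (len 6), cursors c1@1 c2@4 c3@5, authorship ......
After op 3 (add_cursor(4)): buffer="mlcykm" (len 6), cursors c1@1 c2@4 c4@4 c3@5, authorship ......
After op 4 (insert('q')): buffer="mqlcyqqkqm" (len 10), cursors c1@2 c2@7 c4@7 c3@9, authorship .1...24.3.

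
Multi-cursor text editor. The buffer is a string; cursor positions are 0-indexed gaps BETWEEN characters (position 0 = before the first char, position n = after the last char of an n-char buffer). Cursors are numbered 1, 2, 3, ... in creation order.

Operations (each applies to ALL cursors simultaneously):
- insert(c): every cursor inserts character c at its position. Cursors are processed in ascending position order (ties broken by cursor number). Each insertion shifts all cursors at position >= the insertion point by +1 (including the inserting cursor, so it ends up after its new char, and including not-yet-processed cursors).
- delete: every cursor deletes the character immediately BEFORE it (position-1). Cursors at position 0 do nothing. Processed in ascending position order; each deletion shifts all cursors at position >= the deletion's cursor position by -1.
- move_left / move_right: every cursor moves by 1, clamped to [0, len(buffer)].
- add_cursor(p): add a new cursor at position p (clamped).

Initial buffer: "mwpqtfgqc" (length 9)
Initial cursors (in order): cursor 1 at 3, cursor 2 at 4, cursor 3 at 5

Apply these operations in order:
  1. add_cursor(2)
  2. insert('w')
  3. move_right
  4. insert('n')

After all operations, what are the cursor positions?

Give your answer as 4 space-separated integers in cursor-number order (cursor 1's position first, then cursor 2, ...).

Answer: 8 11 14 5

Derivation:
After op 1 (add_cursor(2)): buffer="mwpqtfgqc" (len 9), cursors c4@2 c1@3 c2@4 c3@5, authorship .........
After op 2 (insert('w')): buffer="mwwpwqwtwfgqc" (len 13), cursors c4@3 c1@5 c2@7 c3@9, authorship ..4.1.2.3....
After op 3 (move_right): buffer="mwwpwqwtwfgqc" (len 13), cursors c4@4 c1@6 c2@8 c3@10, authorship ..4.1.2.3....
After op 4 (insert('n')): buffer="mwwpnwqnwtnwfngqc" (len 17), cursors c4@5 c1@8 c2@11 c3@14, authorship ..4.41.12.23.3...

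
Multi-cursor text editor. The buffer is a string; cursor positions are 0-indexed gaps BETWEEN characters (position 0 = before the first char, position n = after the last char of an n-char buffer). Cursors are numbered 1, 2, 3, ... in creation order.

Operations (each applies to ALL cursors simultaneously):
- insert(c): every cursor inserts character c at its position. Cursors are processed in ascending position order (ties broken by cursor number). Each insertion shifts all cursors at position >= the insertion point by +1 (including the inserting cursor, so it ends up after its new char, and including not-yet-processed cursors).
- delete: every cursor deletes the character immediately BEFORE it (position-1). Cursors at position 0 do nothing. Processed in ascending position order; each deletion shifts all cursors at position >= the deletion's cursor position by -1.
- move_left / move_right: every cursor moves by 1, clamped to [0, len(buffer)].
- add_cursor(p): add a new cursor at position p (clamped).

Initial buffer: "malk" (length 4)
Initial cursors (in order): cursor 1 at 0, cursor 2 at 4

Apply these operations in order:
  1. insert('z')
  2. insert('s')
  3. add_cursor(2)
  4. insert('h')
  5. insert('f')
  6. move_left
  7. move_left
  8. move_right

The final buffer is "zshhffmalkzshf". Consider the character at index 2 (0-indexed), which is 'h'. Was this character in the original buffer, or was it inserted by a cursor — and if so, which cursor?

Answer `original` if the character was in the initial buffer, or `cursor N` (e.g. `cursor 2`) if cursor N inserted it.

Answer: cursor 1

Derivation:
After op 1 (insert('z')): buffer="zmalkz" (len 6), cursors c1@1 c2@6, authorship 1....2
After op 2 (insert('s')): buffer="zsmalkzs" (len 8), cursors c1@2 c2@8, authorship 11....22
After op 3 (add_cursor(2)): buffer="zsmalkzs" (len 8), cursors c1@2 c3@2 c2@8, authorship 11....22
After op 4 (insert('h')): buffer="zshhmalkzsh" (len 11), cursors c1@4 c3@4 c2@11, authorship 1113....222
After op 5 (insert('f')): buffer="zshhffmalkzshf" (len 14), cursors c1@6 c3@6 c2@14, authorship 111313....2222
After op 6 (move_left): buffer="zshhffmalkzshf" (len 14), cursors c1@5 c3@5 c2@13, authorship 111313....2222
After op 7 (move_left): buffer="zshhffmalkzshf" (len 14), cursors c1@4 c3@4 c2@12, authorship 111313....2222
After op 8 (move_right): buffer="zshhffmalkzshf" (len 14), cursors c1@5 c3@5 c2@13, authorship 111313....2222
Authorship (.=original, N=cursor N): 1 1 1 3 1 3 . . . . 2 2 2 2
Index 2: author = 1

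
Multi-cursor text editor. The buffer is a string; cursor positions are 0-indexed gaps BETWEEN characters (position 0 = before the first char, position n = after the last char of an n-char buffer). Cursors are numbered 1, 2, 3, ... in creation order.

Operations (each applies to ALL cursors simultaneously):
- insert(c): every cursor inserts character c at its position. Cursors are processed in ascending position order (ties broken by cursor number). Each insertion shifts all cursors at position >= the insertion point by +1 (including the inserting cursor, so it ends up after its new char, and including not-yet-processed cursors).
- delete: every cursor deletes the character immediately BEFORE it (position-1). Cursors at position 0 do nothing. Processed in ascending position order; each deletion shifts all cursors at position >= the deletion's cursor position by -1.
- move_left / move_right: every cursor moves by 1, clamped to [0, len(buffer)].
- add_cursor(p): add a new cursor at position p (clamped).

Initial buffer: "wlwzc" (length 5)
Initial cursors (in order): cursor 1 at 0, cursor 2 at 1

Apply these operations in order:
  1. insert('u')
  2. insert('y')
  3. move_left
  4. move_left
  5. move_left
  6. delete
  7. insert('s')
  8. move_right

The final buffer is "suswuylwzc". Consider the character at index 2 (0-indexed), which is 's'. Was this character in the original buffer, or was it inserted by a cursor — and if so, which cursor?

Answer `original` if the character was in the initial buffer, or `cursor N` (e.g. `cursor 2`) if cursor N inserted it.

Answer: cursor 2

Derivation:
After op 1 (insert('u')): buffer="uwulwzc" (len 7), cursors c1@1 c2@3, authorship 1.2....
After op 2 (insert('y')): buffer="uywuylwzc" (len 9), cursors c1@2 c2@5, authorship 11.22....
After op 3 (move_left): buffer="uywuylwzc" (len 9), cursors c1@1 c2@4, authorship 11.22....
After op 4 (move_left): buffer="uywuylwzc" (len 9), cursors c1@0 c2@3, authorship 11.22....
After op 5 (move_left): buffer="uywuylwzc" (len 9), cursors c1@0 c2@2, authorship 11.22....
After op 6 (delete): buffer="uwuylwzc" (len 8), cursors c1@0 c2@1, authorship 1.22....
After op 7 (insert('s')): buffer="suswuylwzc" (len 10), cursors c1@1 c2@3, authorship 112.22....
After op 8 (move_right): buffer="suswuylwzc" (len 10), cursors c1@2 c2@4, authorship 112.22....
Authorship (.=original, N=cursor N): 1 1 2 . 2 2 . . . .
Index 2: author = 2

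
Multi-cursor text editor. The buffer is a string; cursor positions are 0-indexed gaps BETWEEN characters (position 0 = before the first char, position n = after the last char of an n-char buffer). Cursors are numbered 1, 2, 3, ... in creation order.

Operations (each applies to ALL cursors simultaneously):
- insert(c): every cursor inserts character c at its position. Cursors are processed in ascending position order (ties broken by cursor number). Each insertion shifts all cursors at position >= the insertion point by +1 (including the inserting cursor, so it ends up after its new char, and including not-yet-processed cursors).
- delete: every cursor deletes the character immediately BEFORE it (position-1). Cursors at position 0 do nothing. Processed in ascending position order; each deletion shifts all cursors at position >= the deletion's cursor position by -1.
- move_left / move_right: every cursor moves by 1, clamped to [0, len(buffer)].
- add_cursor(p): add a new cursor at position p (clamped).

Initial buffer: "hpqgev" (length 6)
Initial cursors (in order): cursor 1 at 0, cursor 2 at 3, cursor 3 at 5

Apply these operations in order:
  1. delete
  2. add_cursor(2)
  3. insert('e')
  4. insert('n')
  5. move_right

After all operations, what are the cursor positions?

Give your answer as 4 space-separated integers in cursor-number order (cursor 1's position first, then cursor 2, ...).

Answer: 3 9 12 9

Derivation:
After op 1 (delete): buffer="hpgv" (len 4), cursors c1@0 c2@2 c3@3, authorship ....
After op 2 (add_cursor(2)): buffer="hpgv" (len 4), cursors c1@0 c2@2 c4@2 c3@3, authorship ....
After op 3 (insert('e')): buffer="ehpeegev" (len 8), cursors c1@1 c2@5 c4@5 c3@7, authorship 1..24.3.
After op 4 (insert('n')): buffer="enhpeenngenv" (len 12), cursors c1@2 c2@8 c4@8 c3@11, authorship 11..2424.33.
After op 5 (move_right): buffer="enhpeenngenv" (len 12), cursors c1@3 c2@9 c4@9 c3@12, authorship 11..2424.33.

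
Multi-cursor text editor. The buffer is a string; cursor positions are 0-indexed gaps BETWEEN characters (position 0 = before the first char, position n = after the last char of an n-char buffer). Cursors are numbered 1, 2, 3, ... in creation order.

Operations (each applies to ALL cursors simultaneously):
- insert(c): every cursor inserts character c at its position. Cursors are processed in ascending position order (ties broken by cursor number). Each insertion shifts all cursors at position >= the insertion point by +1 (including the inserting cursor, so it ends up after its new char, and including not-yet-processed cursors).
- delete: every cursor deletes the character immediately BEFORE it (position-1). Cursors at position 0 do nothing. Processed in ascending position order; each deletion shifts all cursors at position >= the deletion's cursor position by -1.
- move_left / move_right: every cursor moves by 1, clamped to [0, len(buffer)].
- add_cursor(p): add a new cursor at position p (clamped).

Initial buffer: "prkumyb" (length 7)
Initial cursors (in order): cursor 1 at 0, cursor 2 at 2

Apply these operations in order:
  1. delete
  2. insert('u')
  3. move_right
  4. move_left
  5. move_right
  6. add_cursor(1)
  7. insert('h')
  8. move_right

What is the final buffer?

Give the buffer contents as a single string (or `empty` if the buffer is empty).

Answer: uhphukhumyb

Derivation:
After op 1 (delete): buffer="pkumyb" (len 6), cursors c1@0 c2@1, authorship ......
After op 2 (insert('u')): buffer="upukumyb" (len 8), cursors c1@1 c2@3, authorship 1.2.....
After op 3 (move_right): buffer="upukumyb" (len 8), cursors c1@2 c2@4, authorship 1.2.....
After op 4 (move_left): buffer="upukumyb" (len 8), cursors c1@1 c2@3, authorship 1.2.....
After op 5 (move_right): buffer="upukumyb" (len 8), cursors c1@2 c2@4, authorship 1.2.....
After op 6 (add_cursor(1)): buffer="upukumyb" (len 8), cursors c3@1 c1@2 c2@4, authorship 1.2.....
After op 7 (insert('h')): buffer="uhphukhumyb" (len 11), cursors c3@2 c1@4 c2@7, authorship 13.12.2....
After op 8 (move_right): buffer="uhphukhumyb" (len 11), cursors c3@3 c1@5 c2@8, authorship 13.12.2....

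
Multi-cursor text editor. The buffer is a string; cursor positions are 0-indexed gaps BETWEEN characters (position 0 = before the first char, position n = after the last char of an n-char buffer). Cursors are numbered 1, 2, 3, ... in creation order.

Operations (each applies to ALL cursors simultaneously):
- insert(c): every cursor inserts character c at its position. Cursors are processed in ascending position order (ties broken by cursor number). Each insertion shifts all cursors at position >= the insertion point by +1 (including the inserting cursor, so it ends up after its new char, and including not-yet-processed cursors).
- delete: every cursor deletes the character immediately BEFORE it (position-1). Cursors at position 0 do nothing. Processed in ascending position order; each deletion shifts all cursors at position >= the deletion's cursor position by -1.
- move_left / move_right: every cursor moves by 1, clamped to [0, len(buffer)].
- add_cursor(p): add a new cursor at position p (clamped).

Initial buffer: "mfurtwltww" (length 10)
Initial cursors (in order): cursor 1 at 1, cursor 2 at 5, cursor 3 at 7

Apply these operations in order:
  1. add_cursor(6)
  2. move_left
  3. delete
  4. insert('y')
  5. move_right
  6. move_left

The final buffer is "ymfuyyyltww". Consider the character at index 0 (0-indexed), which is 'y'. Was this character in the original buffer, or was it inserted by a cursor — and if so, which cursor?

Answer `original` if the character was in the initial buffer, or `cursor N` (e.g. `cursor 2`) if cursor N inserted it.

After op 1 (add_cursor(6)): buffer="mfurtwltww" (len 10), cursors c1@1 c2@5 c4@6 c3@7, authorship ..........
After op 2 (move_left): buffer="mfurtwltww" (len 10), cursors c1@0 c2@4 c4@5 c3@6, authorship ..........
After op 3 (delete): buffer="mfultww" (len 7), cursors c1@0 c2@3 c3@3 c4@3, authorship .......
After op 4 (insert('y')): buffer="ymfuyyyltww" (len 11), cursors c1@1 c2@7 c3@7 c4@7, authorship 1...234....
After op 5 (move_right): buffer="ymfuyyyltww" (len 11), cursors c1@2 c2@8 c3@8 c4@8, authorship 1...234....
After op 6 (move_left): buffer="ymfuyyyltww" (len 11), cursors c1@1 c2@7 c3@7 c4@7, authorship 1...234....
Authorship (.=original, N=cursor N): 1 . . . 2 3 4 . . . .
Index 0: author = 1

Answer: cursor 1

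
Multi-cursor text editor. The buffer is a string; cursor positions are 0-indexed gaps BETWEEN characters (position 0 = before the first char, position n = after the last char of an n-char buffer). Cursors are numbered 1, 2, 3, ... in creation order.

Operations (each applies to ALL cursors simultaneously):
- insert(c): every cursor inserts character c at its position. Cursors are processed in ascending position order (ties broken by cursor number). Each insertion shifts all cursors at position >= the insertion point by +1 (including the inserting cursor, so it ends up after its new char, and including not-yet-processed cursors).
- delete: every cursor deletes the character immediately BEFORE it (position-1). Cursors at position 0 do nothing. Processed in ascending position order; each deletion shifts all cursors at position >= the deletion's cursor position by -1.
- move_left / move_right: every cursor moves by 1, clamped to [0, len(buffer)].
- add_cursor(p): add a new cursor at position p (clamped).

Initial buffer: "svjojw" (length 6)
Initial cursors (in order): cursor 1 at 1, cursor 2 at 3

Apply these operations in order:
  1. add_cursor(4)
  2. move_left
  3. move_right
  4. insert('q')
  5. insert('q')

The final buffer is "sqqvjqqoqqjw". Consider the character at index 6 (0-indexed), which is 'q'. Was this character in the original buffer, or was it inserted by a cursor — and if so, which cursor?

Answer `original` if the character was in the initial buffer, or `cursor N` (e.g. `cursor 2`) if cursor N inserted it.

Answer: cursor 2

Derivation:
After op 1 (add_cursor(4)): buffer="svjojw" (len 6), cursors c1@1 c2@3 c3@4, authorship ......
After op 2 (move_left): buffer="svjojw" (len 6), cursors c1@0 c2@2 c3@3, authorship ......
After op 3 (move_right): buffer="svjojw" (len 6), cursors c1@1 c2@3 c3@4, authorship ......
After op 4 (insert('q')): buffer="sqvjqoqjw" (len 9), cursors c1@2 c2@5 c3@7, authorship .1..2.3..
After op 5 (insert('q')): buffer="sqqvjqqoqqjw" (len 12), cursors c1@3 c2@7 c3@10, authorship .11..22.33..
Authorship (.=original, N=cursor N): . 1 1 . . 2 2 . 3 3 . .
Index 6: author = 2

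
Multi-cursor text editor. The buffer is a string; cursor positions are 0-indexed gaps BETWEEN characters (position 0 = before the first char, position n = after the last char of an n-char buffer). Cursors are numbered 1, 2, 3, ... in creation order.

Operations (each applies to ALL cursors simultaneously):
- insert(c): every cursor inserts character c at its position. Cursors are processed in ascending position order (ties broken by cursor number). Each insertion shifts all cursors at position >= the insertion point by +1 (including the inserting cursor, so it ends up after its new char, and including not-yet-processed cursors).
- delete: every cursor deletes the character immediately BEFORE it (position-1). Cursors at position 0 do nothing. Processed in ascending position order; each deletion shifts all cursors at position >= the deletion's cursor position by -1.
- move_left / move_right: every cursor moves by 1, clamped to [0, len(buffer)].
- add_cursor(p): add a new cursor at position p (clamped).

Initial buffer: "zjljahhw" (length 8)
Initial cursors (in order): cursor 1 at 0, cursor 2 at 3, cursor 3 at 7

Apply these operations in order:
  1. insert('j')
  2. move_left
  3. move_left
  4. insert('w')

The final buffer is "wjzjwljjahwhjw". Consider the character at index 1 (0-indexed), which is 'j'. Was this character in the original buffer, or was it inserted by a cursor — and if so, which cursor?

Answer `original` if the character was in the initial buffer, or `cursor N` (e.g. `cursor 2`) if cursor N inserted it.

After op 1 (insert('j')): buffer="jzjljjahhjw" (len 11), cursors c1@1 c2@5 c3@10, authorship 1...2....3.
After op 2 (move_left): buffer="jzjljjahhjw" (len 11), cursors c1@0 c2@4 c3@9, authorship 1...2....3.
After op 3 (move_left): buffer="jzjljjahhjw" (len 11), cursors c1@0 c2@3 c3@8, authorship 1...2....3.
After op 4 (insert('w')): buffer="wjzjwljjahwhjw" (len 14), cursors c1@1 c2@5 c3@11, authorship 11..2.2...3.3.
Authorship (.=original, N=cursor N): 1 1 . . 2 . 2 . . . 3 . 3 .
Index 1: author = 1

Answer: cursor 1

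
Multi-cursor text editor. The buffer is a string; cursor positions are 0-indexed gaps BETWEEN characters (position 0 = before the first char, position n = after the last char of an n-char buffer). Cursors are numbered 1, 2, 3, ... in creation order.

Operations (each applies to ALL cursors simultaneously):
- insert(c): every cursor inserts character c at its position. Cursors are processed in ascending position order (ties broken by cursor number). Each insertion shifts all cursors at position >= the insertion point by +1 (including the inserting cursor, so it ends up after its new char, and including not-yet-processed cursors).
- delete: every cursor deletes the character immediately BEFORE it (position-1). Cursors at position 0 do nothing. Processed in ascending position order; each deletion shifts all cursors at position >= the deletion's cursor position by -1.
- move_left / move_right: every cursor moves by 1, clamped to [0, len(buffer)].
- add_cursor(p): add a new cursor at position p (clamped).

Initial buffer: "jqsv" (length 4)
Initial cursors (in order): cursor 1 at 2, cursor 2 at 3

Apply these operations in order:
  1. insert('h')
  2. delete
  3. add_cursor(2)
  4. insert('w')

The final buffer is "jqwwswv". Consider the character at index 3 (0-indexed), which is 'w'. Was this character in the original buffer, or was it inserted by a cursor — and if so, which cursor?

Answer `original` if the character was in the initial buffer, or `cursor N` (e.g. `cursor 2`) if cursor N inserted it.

After op 1 (insert('h')): buffer="jqhshv" (len 6), cursors c1@3 c2@5, authorship ..1.2.
After op 2 (delete): buffer="jqsv" (len 4), cursors c1@2 c2@3, authorship ....
After op 3 (add_cursor(2)): buffer="jqsv" (len 4), cursors c1@2 c3@2 c2@3, authorship ....
After op 4 (insert('w')): buffer="jqwwswv" (len 7), cursors c1@4 c3@4 c2@6, authorship ..13.2.
Authorship (.=original, N=cursor N): . . 1 3 . 2 .
Index 3: author = 3

Answer: cursor 3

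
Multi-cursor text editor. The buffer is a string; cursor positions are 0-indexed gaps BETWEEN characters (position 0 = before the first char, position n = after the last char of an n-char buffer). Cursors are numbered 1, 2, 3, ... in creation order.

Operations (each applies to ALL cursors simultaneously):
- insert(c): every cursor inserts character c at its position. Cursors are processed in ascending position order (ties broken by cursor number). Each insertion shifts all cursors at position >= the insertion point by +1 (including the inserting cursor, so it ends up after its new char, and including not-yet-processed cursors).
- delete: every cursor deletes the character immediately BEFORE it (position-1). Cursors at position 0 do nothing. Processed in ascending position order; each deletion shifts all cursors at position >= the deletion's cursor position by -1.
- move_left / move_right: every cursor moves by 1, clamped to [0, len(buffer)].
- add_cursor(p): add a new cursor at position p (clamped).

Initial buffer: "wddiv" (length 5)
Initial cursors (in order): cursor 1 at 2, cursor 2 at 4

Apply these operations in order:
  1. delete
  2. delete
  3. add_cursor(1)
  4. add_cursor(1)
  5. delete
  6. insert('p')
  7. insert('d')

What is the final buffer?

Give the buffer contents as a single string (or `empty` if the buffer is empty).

Answer: ppppdddd

Derivation:
After op 1 (delete): buffer="wdv" (len 3), cursors c1@1 c2@2, authorship ...
After op 2 (delete): buffer="v" (len 1), cursors c1@0 c2@0, authorship .
After op 3 (add_cursor(1)): buffer="v" (len 1), cursors c1@0 c2@0 c3@1, authorship .
After op 4 (add_cursor(1)): buffer="v" (len 1), cursors c1@0 c2@0 c3@1 c4@1, authorship .
After op 5 (delete): buffer="" (len 0), cursors c1@0 c2@0 c3@0 c4@0, authorship 
After op 6 (insert('p')): buffer="pppp" (len 4), cursors c1@4 c2@4 c3@4 c4@4, authorship 1234
After op 7 (insert('d')): buffer="ppppdddd" (len 8), cursors c1@8 c2@8 c3@8 c4@8, authorship 12341234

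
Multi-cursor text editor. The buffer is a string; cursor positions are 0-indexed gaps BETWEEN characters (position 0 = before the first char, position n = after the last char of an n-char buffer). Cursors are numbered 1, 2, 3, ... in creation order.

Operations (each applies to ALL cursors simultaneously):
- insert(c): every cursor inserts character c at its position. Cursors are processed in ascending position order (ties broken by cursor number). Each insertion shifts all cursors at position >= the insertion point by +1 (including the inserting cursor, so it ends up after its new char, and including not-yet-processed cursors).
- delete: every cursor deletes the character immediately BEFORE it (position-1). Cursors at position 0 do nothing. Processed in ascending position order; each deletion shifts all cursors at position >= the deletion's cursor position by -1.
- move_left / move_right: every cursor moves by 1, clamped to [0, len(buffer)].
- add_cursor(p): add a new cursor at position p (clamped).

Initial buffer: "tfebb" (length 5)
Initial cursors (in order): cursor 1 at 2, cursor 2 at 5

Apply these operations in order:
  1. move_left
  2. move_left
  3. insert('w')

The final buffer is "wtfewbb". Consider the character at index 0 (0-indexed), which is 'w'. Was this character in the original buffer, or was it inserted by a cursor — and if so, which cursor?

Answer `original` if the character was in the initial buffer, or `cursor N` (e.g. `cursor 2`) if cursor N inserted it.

After op 1 (move_left): buffer="tfebb" (len 5), cursors c1@1 c2@4, authorship .....
After op 2 (move_left): buffer="tfebb" (len 5), cursors c1@0 c2@3, authorship .....
After op 3 (insert('w')): buffer="wtfewbb" (len 7), cursors c1@1 c2@5, authorship 1...2..
Authorship (.=original, N=cursor N): 1 . . . 2 . .
Index 0: author = 1

Answer: cursor 1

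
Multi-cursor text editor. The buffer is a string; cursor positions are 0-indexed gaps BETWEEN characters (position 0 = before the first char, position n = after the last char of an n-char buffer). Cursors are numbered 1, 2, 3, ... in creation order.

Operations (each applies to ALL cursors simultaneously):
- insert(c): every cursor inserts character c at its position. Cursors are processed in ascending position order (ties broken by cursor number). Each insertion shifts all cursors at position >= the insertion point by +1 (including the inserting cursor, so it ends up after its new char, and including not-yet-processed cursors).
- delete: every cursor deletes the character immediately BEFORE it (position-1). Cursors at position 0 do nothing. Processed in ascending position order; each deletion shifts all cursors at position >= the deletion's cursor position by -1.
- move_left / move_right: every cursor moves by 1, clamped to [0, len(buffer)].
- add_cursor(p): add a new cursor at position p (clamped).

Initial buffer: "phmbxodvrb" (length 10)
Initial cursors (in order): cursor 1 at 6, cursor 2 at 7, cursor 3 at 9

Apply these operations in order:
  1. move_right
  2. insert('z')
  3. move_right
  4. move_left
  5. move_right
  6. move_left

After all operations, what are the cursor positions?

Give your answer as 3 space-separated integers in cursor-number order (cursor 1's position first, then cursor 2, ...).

Answer: 8 10 12

Derivation:
After op 1 (move_right): buffer="phmbxodvrb" (len 10), cursors c1@7 c2@8 c3@10, authorship ..........
After op 2 (insert('z')): buffer="phmbxodzvzrbz" (len 13), cursors c1@8 c2@10 c3@13, authorship .......1.2..3
After op 3 (move_right): buffer="phmbxodzvzrbz" (len 13), cursors c1@9 c2@11 c3@13, authorship .......1.2..3
After op 4 (move_left): buffer="phmbxodzvzrbz" (len 13), cursors c1@8 c2@10 c3@12, authorship .......1.2..3
After op 5 (move_right): buffer="phmbxodzvzrbz" (len 13), cursors c1@9 c2@11 c3@13, authorship .......1.2..3
After op 6 (move_left): buffer="phmbxodzvzrbz" (len 13), cursors c1@8 c2@10 c3@12, authorship .......1.2..3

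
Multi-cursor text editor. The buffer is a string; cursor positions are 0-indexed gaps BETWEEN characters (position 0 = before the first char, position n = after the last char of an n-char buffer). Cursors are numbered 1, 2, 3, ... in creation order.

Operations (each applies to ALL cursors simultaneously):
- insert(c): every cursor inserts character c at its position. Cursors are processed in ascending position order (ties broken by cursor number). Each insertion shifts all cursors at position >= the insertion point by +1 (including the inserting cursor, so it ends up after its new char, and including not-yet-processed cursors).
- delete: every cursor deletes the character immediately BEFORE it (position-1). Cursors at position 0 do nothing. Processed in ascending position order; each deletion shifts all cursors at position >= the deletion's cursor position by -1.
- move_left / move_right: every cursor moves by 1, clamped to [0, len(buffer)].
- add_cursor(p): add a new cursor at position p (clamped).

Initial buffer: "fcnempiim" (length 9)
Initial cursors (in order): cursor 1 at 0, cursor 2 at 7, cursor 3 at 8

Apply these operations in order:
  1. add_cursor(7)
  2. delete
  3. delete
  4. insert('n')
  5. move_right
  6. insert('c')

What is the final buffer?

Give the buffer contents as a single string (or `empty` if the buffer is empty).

Answer: nfccnnnmccc

Derivation:
After op 1 (add_cursor(7)): buffer="fcnempiim" (len 9), cursors c1@0 c2@7 c4@7 c3@8, authorship .........
After op 2 (delete): buffer="fcnemm" (len 6), cursors c1@0 c2@5 c3@5 c4@5, authorship ......
After op 3 (delete): buffer="fcm" (len 3), cursors c1@0 c2@2 c3@2 c4@2, authorship ...
After op 4 (insert('n')): buffer="nfcnnnm" (len 7), cursors c1@1 c2@6 c3@6 c4@6, authorship 1..234.
After op 5 (move_right): buffer="nfcnnnm" (len 7), cursors c1@2 c2@7 c3@7 c4@7, authorship 1..234.
After op 6 (insert('c')): buffer="nfccnnnmccc" (len 11), cursors c1@3 c2@11 c3@11 c4@11, authorship 1.1.234.234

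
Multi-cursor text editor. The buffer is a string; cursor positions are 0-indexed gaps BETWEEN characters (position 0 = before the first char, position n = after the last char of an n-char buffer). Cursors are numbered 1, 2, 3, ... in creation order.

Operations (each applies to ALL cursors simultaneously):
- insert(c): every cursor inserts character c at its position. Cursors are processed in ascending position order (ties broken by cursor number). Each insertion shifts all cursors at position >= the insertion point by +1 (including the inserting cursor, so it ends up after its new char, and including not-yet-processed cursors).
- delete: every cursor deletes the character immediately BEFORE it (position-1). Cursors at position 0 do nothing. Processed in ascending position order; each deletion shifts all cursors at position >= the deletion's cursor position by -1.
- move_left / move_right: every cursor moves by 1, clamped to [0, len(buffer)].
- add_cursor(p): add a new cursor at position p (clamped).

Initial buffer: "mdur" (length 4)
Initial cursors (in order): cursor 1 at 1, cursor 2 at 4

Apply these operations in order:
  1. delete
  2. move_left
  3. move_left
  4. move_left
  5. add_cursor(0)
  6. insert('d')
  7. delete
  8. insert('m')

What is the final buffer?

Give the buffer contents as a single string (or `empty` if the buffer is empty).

After op 1 (delete): buffer="du" (len 2), cursors c1@0 c2@2, authorship ..
After op 2 (move_left): buffer="du" (len 2), cursors c1@0 c2@1, authorship ..
After op 3 (move_left): buffer="du" (len 2), cursors c1@0 c2@0, authorship ..
After op 4 (move_left): buffer="du" (len 2), cursors c1@0 c2@0, authorship ..
After op 5 (add_cursor(0)): buffer="du" (len 2), cursors c1@0 c2@0 c3@0, authorship ..
After op 6 (insert('d')): buffer="ddddu" (len 5), cursors c1@3 c2@3 c3@3, authorship 123..
After op 7 (delete): buffer="du" (len 2), cursors c1@0 c2@0 c3@0, authorship ..
After op 8 (insert('m')): buffer="mmmdu" (len 5), cursors c1@3 c2@3 c3@3, authorship 123..

Answer: mmmdu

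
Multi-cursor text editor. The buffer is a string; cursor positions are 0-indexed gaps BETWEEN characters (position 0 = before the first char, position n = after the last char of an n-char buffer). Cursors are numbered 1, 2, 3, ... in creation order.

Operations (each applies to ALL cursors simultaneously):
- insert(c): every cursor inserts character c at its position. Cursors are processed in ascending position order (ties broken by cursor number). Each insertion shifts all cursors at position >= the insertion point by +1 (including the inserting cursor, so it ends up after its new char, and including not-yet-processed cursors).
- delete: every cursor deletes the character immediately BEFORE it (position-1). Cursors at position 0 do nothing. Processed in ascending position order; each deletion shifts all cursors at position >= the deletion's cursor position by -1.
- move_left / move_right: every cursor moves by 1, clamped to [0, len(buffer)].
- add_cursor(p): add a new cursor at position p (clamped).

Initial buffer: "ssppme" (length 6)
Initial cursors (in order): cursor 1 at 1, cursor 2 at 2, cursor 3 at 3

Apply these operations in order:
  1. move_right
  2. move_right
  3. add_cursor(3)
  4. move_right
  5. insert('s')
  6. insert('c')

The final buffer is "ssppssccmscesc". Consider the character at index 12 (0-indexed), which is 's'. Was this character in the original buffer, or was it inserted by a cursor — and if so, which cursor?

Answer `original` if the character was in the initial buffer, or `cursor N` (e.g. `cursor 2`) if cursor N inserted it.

After op 1 (move_right): buffer="ssppme" (len 6), cursors c1@2 c2@3 c3@4, authorship ......
After op 2 (move_right): buffer="ssppme" (len 6), cursors c1@3 c2@4 c3@5, authorship ......
After op 3 (add_cursor(3)): buffer="ssppme" (len 6), cursors c1@3 c4@3 c2@4 c3@5, authorship ......
After op 4 (move_right): buffer="ssppme" (len 6), cursors c1@4 c4@4 c2@5 c3@6, authorship ......
After op 5 (insert('s')): buffer="ssppssmses" (len 10), cursors c1@6 c4@6 c2@8 c3@10, authorship ....14.2.3
After op 6 (insert('c')): buffer="ssppssccmscesc" (len 14), cursors c1@8 c4@8 c2@11 c3@14, authorship ....1414.22.33
Authorship (.=original, N=cursor N): . . . . 1 4 1 4 . 2 2 . 3 3
Index 12: author = 3

Answer: cursor 3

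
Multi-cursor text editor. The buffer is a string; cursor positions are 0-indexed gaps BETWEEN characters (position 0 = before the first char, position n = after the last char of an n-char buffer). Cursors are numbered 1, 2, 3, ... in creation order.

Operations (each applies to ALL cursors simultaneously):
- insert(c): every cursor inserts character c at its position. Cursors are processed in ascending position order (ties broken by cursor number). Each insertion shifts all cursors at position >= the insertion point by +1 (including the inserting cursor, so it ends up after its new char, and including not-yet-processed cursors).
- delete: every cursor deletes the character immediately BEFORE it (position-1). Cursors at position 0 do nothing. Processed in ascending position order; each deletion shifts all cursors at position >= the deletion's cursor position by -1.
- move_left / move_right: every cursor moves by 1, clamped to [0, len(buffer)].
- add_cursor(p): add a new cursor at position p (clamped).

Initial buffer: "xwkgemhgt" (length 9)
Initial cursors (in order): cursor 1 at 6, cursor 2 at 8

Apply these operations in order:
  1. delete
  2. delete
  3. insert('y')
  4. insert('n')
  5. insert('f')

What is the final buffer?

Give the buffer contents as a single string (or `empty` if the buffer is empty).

After op 1 (delete): buffer="xwkgeht" (len 7), cursors c1@5 c2@6, authorship .......
After op 2 (delete): buffer="xwkgt" (len 5), cursors c1@4 c2@4, authorship .....
After op 3 (insert('y')): buffer="xwkgyyt" (len 7), cursors c1@6 c2@6, authorship ....12.
After op 4 (insert('n')): buffer="xwkgyynnt" (len 9), cursors c1@8 c2@8, authorship ....1212.
After op 5 (insert('f')): buffer="xwkgyynnfft" (len 11), cursors c1@10 c2@10, authorship ....121212.

Answer: xwkgyynnfft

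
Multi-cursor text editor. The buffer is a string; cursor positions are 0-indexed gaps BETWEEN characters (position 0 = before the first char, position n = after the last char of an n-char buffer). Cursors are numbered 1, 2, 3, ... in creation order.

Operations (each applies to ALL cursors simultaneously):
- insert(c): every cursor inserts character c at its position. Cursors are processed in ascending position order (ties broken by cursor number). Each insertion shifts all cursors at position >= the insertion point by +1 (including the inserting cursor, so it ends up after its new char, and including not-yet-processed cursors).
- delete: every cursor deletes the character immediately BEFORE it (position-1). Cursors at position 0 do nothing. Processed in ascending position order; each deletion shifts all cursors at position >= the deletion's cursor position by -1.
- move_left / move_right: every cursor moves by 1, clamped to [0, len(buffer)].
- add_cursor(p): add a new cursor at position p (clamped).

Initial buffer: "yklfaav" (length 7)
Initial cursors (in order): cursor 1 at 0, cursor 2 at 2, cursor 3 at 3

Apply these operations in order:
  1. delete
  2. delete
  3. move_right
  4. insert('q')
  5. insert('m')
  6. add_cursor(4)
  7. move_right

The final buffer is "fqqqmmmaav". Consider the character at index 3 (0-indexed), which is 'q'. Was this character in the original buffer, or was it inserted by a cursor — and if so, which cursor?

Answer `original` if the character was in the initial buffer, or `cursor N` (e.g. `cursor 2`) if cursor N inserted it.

Answer: cursor 3

Derivation:
After op 1 (delete): buffer="yfaav" (len 5), cursors c1@0 c2@1 c3@1, authorship .....
After op 2 (delete): buffer="faav" (len 4), cursors c1@0 c2@0 c3@0, authorship ....
After op 3 (move_right): buffer="faav" (len 4), cursors c1@1 c2@1 c3@1, authorship ....
After op 4 (insert('q')): buffer="fqqqaav" (len 7), cursors c1@4 c2@4 c3@4, authorship .123...
After op 5 (insert('m')): buffer="fqqqmmmaav" (len 10), cursors c1@7 c2@7 c3@7, authorship .123123...
After op 6 (add_cursor(4)): buffer="fqqqmmmaav" (len 10), cursors c4@4 c1@7 c2@7 c3@7, authorship .123123...
After op 7 (move_right): buffer="fqqqmmmaav" (len 10), cursors c4@5 c1@8 c2@8 c3@8, authorship .123123...
Authorship (.=original, N=cursor N): . 1 2 3 1 2 3 . . .
Index 3: author = 3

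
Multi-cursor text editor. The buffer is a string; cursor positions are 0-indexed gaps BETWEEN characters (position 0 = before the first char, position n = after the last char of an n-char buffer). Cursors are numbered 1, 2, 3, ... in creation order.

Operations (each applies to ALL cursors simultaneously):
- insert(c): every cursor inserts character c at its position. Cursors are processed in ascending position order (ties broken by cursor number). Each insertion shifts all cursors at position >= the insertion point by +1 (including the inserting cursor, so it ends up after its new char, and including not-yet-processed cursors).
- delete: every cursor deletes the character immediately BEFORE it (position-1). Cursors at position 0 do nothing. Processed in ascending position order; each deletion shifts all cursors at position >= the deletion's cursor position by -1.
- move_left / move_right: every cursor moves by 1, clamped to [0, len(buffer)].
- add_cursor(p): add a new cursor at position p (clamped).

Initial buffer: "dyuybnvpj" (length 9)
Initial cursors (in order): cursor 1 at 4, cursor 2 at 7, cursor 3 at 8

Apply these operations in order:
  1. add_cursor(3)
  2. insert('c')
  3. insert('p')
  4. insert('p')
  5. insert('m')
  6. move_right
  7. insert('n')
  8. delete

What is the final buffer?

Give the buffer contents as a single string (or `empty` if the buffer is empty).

After op 1 (add_cursor(3)): buffer="dyuybnvpj" (len 9), cursors c4@3 c1@4 c2@7 c3@8, authorship .........
After op 2 (insert('c')): buffer="dyucycbnvcpcj" (len 13), cursors c4@4 c1@6 c2@10 c3@12, authorship ...4.1...2.3.
After op 3 (insert('p')): buffer="dyucpycpbnvcppcpj" (len 17), cursors c4@5 c1@8 c2@13 c3@16, authorship ...44.11...22.33.
After op 4 (insert('p')): buffer="dyucppycppbnvcpppcppj" (len 21), cursors c4@6 c1@10 c2@16 c3@20, authorship ...444.111...222.333.
After op 5 (insert('m')): buffer="dyucppmycppmbnvcppmpcppmj" (len 25), cursors c4@7 c1@12 c2@19 c3@24, authorship ...4444.1111...2222.3333.
After op 6 (move_right): buffer="dyucppmycppmbnvcppmpcppmj" (len 25), cursors c4@8 c1@13 c2@20 c3@25, authorship ...4444.1111...2222.3333.
After op 7 (insert('n')): buffer="dyucppmyncppmbnnvcppmpncppmjn" (len 29), cursors c4@9 c1@15 c2@23 c3@29, authorship ...4444.41111.1..2222.23333.3
After op 8 (delete): buffer="dyucppmycppmbnvcppmpcppmj" (len 25), cursors c4@8 c1@13 c2@20 c3@25, authorship ...4444.1111...2222.3333.

Answer: dyucppmycppmbnvcppmpcppmj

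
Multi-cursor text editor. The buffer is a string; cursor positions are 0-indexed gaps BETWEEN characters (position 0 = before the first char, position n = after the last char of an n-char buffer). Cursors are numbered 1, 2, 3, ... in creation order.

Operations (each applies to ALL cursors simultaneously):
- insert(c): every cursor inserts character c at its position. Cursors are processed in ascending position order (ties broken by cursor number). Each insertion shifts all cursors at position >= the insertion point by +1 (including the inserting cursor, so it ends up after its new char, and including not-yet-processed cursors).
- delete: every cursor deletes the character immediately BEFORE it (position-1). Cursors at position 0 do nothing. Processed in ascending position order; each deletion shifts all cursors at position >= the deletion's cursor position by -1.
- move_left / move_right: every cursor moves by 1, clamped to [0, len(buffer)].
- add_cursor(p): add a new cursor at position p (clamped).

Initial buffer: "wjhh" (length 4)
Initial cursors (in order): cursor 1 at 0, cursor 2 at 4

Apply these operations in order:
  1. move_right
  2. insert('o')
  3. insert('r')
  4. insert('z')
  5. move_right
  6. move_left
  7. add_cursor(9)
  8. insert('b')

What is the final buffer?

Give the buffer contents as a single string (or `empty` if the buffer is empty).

After op 1 (move_right): buffer="wjhh" (len 4), cursors c1@1 c2@4, authorship ....
After op 2 (insert('o')): buffer="wojhho" (len 6), cursors c1@2 c2@6, authorship .1...2
After op 3 (insert('r')): buffer="worjhhor" (len 8), cursors c1@3 c2@8, authorship .11...22
After op 4 (insert('z')): buffer="worzjhhorz" (len 10), cursors c1@4 c2@10, authorship .111...222
After op 5 (move_right): buffer="worzjhhorz" (len 10), cursors c1@5 c2@10, authorship .111...222
After op 6 (move_left): buffer="worzjhhorz" (len 10), cursors c1@4 c2@9, authorship .111...222
After op 7 (add_cursor(9)): buffer="worzjhhorz" (len 10), cursors c1@4 c2@9 c3@9, authorship .111...222
After op 8 (insert('b')): buffer="worzbjhhorbbz" (len 13), cursors c1@5 c2@12 c3@12, authorship .1111...22232

Answer: worzbjhhorbbz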